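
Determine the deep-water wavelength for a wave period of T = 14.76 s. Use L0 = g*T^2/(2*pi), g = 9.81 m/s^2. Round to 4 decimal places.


L0 = g * T^2 / (2 * pi)
L0 = 9.81 * 14.76^2 / (2 * pi)
L0 = 9.81 * 217.8576 / 6.28319
L0 = 2137.1831 / 6.28319
L0 = 340.1432 m

340.1432


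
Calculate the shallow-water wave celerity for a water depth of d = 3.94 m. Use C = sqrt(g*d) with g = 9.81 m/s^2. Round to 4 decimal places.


Using the shallow-water approximation:
C = sqrt(g * d) = sqrt(9.81 * 3.94)
C = sqrt(38.6514)
C = 6.2170 m/s

6.2170


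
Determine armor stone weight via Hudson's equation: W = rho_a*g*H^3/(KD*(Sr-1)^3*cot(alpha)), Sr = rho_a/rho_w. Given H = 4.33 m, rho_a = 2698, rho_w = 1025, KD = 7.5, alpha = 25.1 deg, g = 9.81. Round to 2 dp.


Sr = rho_a / rho_w = 2698 / 1025 = 2.632195
(Sr - 1) = 1.632195
(Sr - 1)^3 = 4.348267
cot(25.1) = 1 / tan(25.1) = 1 / 0.468434 = 2.134771
Numerator = 2698 * 9.81 * 4.33^3 = 2148694.3496
Denominator = 7.5 * 4.348267 * 2.134771 = 69.619174
W = 2148694.3496 / 69.619174
W = 30863.54 N

30863.54


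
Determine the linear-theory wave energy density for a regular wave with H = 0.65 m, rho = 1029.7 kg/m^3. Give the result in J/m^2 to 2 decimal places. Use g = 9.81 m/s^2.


E = (1/8) * rho * g * H^2
E = (1/8) * 1029.7 * 9.81 * 0.65^2
E = 0.125 * 1029.7 * 9.81 * 0.4225
E = 533.48 J/m^2

533.48


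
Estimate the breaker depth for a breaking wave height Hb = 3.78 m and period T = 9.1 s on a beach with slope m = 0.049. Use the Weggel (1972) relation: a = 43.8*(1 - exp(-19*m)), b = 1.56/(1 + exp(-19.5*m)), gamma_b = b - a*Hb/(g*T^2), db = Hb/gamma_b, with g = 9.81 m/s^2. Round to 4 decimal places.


a = 43.8 * (1 - exp(-19 * m))
exp(-19 * 0.049) = exp(-0.9310) = 0.394159
a = 43.8 * (1 - 0.394159) = 26.535820
b = 1.56 / (1 + exp(-19.5 * m))
exp(-19.5 * 0.049) = exp(-0.9555) = 0.384620
b = 1.56 / (1 + 0.384620) = 1.126663
Hb / (g * T^2) = 3.78 / (9.81 * 9.1^2) = 3.78 / 812.3661 = 0.00465307
gamma_b = b - a * Hb/(g*T^2) = 1.126663 - 26.535820 * 0.00465307 = 1.003190
db = Hb / gamma_b = 3.78 / 1.003190
db = 3.7680 m

3.7680


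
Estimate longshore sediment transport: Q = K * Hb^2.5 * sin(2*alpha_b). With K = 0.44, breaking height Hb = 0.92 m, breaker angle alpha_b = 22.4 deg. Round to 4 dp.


Q = K * Hb^2.5 * sin(2 * alpha_b)
Hb^2.5 = 0.92^2.5 = 0.811838
sin(2 * 22.4) = sin(44.8) = 0.704634
Q = 0.44 * 0.811838 * 0.704634
Q = 0.2517 m^3/s

0.2517


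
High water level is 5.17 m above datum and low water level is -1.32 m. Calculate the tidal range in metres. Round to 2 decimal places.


Tidal range = High water - Low water
Tidal range = 5.17 - (-1.32)
Tidal range = 6.49 m

6.49


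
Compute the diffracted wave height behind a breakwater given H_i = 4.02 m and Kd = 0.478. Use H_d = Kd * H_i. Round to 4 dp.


H_d = Kd * H_i
H_d = 0.478 * 4.02
H_d = 1.9216 m

1.9216


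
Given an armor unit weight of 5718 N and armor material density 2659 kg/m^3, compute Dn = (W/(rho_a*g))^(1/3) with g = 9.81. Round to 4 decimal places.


V = W / (rho_a * g)
V = 5718 / (2659 * 9.81)
V = 5718 / 26084.79
V = 0.219208 m^3
Dn = V^(1/3) = 0.219208^(1/3)
Dn = 0.6030 m

0.6030


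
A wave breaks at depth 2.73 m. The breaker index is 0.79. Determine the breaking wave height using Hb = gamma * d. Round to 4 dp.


Hb = gamma * d
Hb = 0.79 * 2.73
Hb = 2.1567 m

2.1567


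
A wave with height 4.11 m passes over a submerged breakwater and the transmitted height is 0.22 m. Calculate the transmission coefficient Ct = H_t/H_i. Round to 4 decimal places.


Ct = H_t / H_i
Ct = 0.22 / 4.11
Ct = 0.0535

0.0535


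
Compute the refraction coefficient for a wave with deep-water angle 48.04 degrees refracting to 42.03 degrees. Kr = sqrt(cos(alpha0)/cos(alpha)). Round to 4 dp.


Kr = sqrt(cos(alpha0) / cos(alpha))
cos(48.04) = 0.668612
cos(42.03) = 0.742794
Kr = sqrt(0.668612 / 0.742794)
Kr = sqrt(0.900130)
Kr = 0.9488

0.9488


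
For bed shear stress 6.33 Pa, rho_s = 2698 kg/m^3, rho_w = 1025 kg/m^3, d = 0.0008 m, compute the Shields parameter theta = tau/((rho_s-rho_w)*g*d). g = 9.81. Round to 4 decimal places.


theta = tau / ((rho_s - rho_w) * g * d)
rho_s - rho_w = 2698 - 1025 = 1673
Denominator = 1673 * 9.81 * 0.0008 = 13.129704
theta = 6.33 / 13.129704
theta = 0.4821

0.4821


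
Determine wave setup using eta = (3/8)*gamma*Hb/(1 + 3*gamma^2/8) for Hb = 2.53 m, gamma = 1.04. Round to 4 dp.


eta = (3/8) * gamma * Hb / (1 + 3*gamma^2/8)
Numerator = (3/8) * 1.04 * 2.53 = 0.986700
Denominator = 1 + 3*1.04^2/8 = 1 + 0.405600 = 1.405600
eta = 0.986700 / 1.405600
eta = 0.7020 m

0.7020


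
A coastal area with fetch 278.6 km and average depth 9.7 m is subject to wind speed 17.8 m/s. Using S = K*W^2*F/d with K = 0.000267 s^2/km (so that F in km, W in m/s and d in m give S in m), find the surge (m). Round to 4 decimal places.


S = K * W^2 * F / d
W^2 = 17.8^2 = 316.84
S = 0.000267 * 316.84 * 278.6 / 9.7
Numerator = 0.000267 * 316.84 * 278.6 = 23.568524
S = 23.568524 / 9.7 = 2.4297 m

2.4297


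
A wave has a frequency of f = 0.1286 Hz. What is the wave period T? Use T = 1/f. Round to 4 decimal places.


T = 1 / f
T = 1 / 0.1286
T = 7.7760 s

7.7760


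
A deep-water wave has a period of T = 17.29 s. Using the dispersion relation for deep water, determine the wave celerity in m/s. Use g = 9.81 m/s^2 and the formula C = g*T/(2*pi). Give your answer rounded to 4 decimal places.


We use the deep-water celerity formula:
C = g * T / (2 * pi)
C = 9.81 * 17.29 / (2 * 3.14159...)
C = 169.614900 / 6.283185
C = 26.9950 m/s

26.9950


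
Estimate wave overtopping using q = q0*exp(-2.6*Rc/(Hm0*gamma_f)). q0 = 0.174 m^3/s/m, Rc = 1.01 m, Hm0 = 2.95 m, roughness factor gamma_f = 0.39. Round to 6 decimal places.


q = q0 * exp(-2.6 * Rc / (Hm0 * gamma_f))
Exponent = -2.6 * 1.01 / (2.95 * 0.39)
= -2.6 * 1.01 / 1.1505
= -2.282486
exp(-2.282486) = 0.102030
q = 0.174 * 0.102030
q = 0.017753 m^3/s/m

0.017753


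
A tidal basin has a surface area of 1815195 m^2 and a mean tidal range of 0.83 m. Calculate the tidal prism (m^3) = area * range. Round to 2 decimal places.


Tidal prism = Area * Tidal range
P = 1815195 * 0.83
P = 1506611.85 m^3

1506611.85


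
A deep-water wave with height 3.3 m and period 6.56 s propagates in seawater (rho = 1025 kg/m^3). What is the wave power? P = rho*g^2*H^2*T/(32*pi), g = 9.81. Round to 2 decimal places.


P = rho * g^2 * H^2 * T / (32 * pi)
P = 1025 * 9.81^2 * 3.3^2 * 6.56 / (32 * pi)
P = 1025 * 96.2361 * 10.8900 * 6.56 / 100.53096
P = 70096.08 W/m

70096.08


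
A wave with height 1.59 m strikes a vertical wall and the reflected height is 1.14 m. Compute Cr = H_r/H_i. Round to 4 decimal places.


Cr = H_r / H_i
Cr = 1.14 / 1.59
Cr = 0.7170

0.7170


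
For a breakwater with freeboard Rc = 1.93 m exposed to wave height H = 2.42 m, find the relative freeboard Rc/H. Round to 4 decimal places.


Relative freeboard = Rc / H
= 1.93 / 2.42
= 0.7975

0.7975


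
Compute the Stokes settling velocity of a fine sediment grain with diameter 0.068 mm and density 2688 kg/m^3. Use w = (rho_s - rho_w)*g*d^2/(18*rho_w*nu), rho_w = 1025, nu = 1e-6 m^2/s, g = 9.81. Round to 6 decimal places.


w = (rho_s - rho_w) * g * d^2 / (18 * rho_w * nu)
d = 0.068 mm = 0.000068 m
rho_s - rho_w = 2688 - 1025 = 1663
Numerator = 1663 * 9.81 * (0.000068)^2 = 0.000075436075
Denominator = 18 * 1025 * 1e-6 = 0.018450
w = 0.004089 m/s

0.004089


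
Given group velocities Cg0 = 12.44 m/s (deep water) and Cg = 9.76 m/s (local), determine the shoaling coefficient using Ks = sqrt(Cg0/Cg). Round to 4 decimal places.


Ks = sqrt(Cg0 / Cg)
Ks = sqrt(12.44 / 9.76)
Ks = sqrt(1.2746)
Ks = 1.1290

1.1290


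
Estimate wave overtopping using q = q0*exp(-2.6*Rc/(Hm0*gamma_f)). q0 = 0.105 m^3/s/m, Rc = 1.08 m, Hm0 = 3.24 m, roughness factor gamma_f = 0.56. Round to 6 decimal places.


q = q0 * exp(-2.6 * Rc / (Hm0 * gamma_f))
Exponent = -2.6 * 1.08 / (3.24 * 0.56)
= -2.6 * 1.08 / 1.8144
= -1.547619
exp(-1.547619) = 0.212754
q = 0.105 * 0.212754
q = 0.022339 m^3/s/m

0.022339


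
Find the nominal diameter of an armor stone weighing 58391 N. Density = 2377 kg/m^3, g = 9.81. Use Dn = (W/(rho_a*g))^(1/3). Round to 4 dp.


V = W / (rho_a * g)
V = 58391 / (2377 * 9.81)
V = 58391 / 23318.37
V = 2.504077 m^3
Dn = V^(1/3) = 2.504077^(1/3)
Dn = 1.3579 m

1.3579


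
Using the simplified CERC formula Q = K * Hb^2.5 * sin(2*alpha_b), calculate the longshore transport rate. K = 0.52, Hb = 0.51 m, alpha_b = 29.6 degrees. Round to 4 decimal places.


Q = K * Hb^2.5 * sin(2 * alpha_b)
Hb^2.5 = 0.51^2.5 = 0.185749
sin(2 * 29.6) = sin(59.2) = 0.858960
Q = 0.52 * 0.185749 * 0.858960
Q = 0.0830 m^3/s

0.0830


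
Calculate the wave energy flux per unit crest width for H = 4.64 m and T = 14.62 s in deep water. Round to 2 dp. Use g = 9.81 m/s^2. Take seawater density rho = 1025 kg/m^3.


P = rho * g^2 * H^2 * T / (32 * pi)
P = 1025 * 9.81^2 * 4.64^2 * 14.62 / (32 * pi)
P = 1025 * 96.2361 * 21.5296 * 14.62 / 100.53096
P = 308848.41 W/m

308848.41


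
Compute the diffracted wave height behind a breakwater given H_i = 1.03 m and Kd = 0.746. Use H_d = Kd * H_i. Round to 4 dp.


H_d = Kd * H_i
H_d = 0.746 * 1.03
H_d = 0.7684 m

0.7684


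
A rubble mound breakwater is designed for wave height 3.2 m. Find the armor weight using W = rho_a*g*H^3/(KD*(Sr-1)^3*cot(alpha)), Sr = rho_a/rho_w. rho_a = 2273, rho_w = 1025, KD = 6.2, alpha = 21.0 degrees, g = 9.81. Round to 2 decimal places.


Sr = rho_a / rho_w = 2273 / 1025 = 2.217561
(Sr - 1) = 1.217561
(Sr - 1)^3 = 1.804979
cot(21.0) = 1 / tan(21.0) = 1 / 0.383864 = 2.605089
Numerator = 2273 * 9.81 * 3.2^3 = 730665.1238
Denominator = 6.2 * 1.804979 * 2.605089 = 29.153213
W = 730665.1238 / 29.153213
W = 25062.94 N

25062.94


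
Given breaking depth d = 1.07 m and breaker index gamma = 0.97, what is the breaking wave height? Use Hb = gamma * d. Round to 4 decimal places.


Hb = gamma * d
Hb = 0.97 * 1.07
Hb = 1.0379 m

1.0379


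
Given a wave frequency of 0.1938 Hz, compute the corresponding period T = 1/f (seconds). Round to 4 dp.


T = 1 / f
T = 1 / 0.1938
T = 5.1600 s

5.1600


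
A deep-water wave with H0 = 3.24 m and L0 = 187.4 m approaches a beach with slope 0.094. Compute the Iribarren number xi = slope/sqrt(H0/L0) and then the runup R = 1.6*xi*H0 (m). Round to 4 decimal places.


xi = slope / sqrt(H0/L0)
H0/L0 = 3.24/187.4 = 0.017289
sqrt(0.017289) = 0.131488
xi = 0.094 / 0.131488 = 0.714892
R = 1.6 * xi * H0 = 1.6 * 0.714892 * 3.24
R = 3.7060 m

3.7060


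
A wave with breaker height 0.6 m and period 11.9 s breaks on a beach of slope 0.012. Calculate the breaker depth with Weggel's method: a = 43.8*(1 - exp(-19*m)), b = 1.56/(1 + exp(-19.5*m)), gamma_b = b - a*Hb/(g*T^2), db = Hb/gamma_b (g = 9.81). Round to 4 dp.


a = 43.8 * (1 - exp(-19 * m))
exp(-19 * 0.012) = exp(-0.2280) = 0.796124
a = 43.8 * (1 - 0.796124) = 8.929757
b = 1.56 / (1 + exp(-19.5 * m))
exp(-19.5 * 0.012) = exp(-0.2340) = 0.791362
b = 1.56 / (1 + 0.791362) = 0.870846
Hb / (g * T^2) = 0.6 / (9.81 * 11.9^2) = 0.6 / 1389.1941 = 0.00043191
gamma_b = b - a * Hb/(g*T^2) = 0.870846 - 8.929757 * 0.00043191 = 0.866989
db = Hb / gamma_b = 0.6 / 0.866989
db = 0.6921 m

0.6921


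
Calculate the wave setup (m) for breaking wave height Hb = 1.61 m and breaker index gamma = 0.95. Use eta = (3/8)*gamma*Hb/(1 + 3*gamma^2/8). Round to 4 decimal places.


eta = (3/8) * gamma * Hb / (1 + 3*gamma^2/8)
Numerator = (3/8) * 0.95 * 1.61 = 0.573562
Denominator = 1 + 3*0.95^2/8 = 1 + 0.338438 = 1.338438
eta = 0.573562 / 1.338438
eta = 0.4285 m

0.4285


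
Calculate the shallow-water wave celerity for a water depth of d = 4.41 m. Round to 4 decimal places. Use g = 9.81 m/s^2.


Using the shallow-water approximation:
C = sqrt(g * d) = sqrt(9.81 * 4.41)
C = sqrt(43.2621)
C = 6.5774 m/s

6.5774


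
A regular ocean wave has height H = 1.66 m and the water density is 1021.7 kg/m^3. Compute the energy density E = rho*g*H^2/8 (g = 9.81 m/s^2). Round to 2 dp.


E = (1/8) * rho * g * H^2
E = (1/8) * 1021.7 * 9.81 * 1.66^2
E = 0.125 * 1021.7 * 9.81 * 2.7556
E = 3452.38 J/m^2

3452.38


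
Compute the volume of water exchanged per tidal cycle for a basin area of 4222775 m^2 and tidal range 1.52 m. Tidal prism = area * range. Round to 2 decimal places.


Tidal prism = Area * Tidal range
P = 4222775 * 1.52
P = 6418618.00 m^3

6418618.00


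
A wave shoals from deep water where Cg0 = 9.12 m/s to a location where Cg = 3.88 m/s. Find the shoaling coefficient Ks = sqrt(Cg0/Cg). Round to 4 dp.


Ks = sqrt(Cg0 / Cg)
Ks = sqrt(9.12 / 3.88)
Ks = sqrt(2.3505)
Ks = 1.5331

1.5331


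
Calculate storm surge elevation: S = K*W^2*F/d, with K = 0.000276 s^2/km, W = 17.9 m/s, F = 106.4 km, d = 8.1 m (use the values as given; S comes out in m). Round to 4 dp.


S = K * W^2 * F / d
W^2 = 17.9^2 = 320.41
S = 0.000276 * 320.41 * 106.4 / 8.1
Numerator = 0.000276 * 320.41 * 106.4 = 9.409288
S = 9.409288 / 8.1 = 1.1616 m

1.1616


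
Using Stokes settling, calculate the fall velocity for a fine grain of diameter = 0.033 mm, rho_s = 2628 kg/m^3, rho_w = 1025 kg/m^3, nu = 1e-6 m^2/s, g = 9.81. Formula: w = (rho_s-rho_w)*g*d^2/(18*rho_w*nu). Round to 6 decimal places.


w = (rho_s - rho_w) * g * d^2 / (18 * rho_w * nu)
d = 0.033 mm = 0.000033 m
rho_s - rho_w = 2628 - 1025 = 1603
Numerator = 1603 * 9.81 * (0.000033)^2 = 0.000017124993
Denominator = 18 * 1025 * 1e-6 = 0.018450
w = 0.000928 m/s

0.000928


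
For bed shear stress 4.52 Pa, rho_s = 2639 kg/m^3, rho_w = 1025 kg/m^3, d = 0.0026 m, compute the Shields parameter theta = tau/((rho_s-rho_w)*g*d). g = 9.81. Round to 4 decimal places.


theta = tau / ((rho_s - rho_w) * g * d)
rho_s - rho_w = 2639 - 1025 = 1614
Denominator = 1614 * 9.81 * 0.0026 = 41.166684
theta = 4.52 / 41.166684
theta = 0.1098

0.1098


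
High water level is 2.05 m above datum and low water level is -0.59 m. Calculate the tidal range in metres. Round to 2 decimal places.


Tidal range = High water - Low water
Tidal range = 2.05 - (-0.59)
Tidal range = 2.64 m

2.64


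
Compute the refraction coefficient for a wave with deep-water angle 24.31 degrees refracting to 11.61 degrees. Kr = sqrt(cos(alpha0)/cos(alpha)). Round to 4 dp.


Kr = sqrt(cos(alpha0) / cos(alpha))
cos(24.31) = 0.911331
cos(11.61) = 0.979540
Kr = sqrt(0.911331 / 0.979540)
Kr = sqrt(0.930367)
Kr = 0.9646

0.9646


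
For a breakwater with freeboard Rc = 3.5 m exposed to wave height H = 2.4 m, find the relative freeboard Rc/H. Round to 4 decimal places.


Relative freeboard = Rc / H
= 3.5 / 2.4
= 1.4583

1.4583


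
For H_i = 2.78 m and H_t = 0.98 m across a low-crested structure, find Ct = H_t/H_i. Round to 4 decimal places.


Ct = H_t / H_i
Ct = 0.98 / 2.78
Ct = 0.3525

0.3525


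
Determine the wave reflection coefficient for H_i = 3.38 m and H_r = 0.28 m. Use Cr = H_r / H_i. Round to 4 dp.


Cr = H_r / H_i
Cr = 0.28 / 3.38
Cr = 0.0828

0.0828


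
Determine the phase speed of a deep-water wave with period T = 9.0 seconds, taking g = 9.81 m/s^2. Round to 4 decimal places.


We use the deep-water celerity formula:
C = g * T / (2 * pi)
C = 9.81 * 9.0 / (2 * 3.14159...)
C = 88.290000 / 6.283185
C = 14.0518 m/s

14.0518


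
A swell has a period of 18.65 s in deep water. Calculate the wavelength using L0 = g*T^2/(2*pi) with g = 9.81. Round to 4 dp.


L0 = g * T^2 / (2 * pi)
L0 = 9.81 * 18.65^2 / (2 * pi)
L0 = 9.81 * 347.8225 / 6.28319
L0 = 3412.1387 / 6.28319
L0 = 543.0587 m

543.0587


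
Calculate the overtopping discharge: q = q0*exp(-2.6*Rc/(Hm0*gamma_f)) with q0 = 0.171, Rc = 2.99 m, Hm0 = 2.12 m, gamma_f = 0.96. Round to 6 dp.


q = q0 * exp(-2.6 * Rc / (Hm0 * gamma_f))
Exponent = -2.6 * 2.99 / (2.12 * 0.96)
= -2.6 * 2.99 / 2.0352
= -3.819772
exp(-3.819772) = 0.021933
q = 0.171 * 0.021933
q = 0.003751 m^3/s/m

0.003751


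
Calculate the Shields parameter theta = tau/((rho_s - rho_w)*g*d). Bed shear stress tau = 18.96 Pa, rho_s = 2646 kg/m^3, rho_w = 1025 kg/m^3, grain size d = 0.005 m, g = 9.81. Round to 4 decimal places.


theta = tau / ((rho_s - rho_w) * g * d)
rho_s - rho_w = 2646 - 1025 = 1621
Denominator = 1621 * 9.81 * 0.005 = 79.510050
theta = 18.96 / 79.510050
theta = 0.2385

0.2385


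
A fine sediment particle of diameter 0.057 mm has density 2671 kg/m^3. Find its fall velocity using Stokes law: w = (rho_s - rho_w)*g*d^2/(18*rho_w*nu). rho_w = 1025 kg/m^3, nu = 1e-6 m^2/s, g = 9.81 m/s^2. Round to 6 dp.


w = (rho_s - rho_w) * g * d^2 / (18 * rho_w * nu)
d = 0.057 mm = 0.000057 m
rho_s - rho_w = 2671 - 1025 = 1646
Numerator = 1646 * 9.81 * (0.000057)^2 = 0.000052462448
Denominator = 18 * 1025 * 1e-6 = 0.018450
w = 0.002843 m/s

0.002843


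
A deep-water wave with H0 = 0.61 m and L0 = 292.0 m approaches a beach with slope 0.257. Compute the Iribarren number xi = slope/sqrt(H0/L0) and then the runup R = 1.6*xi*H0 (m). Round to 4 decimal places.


xi = slope / sqrt(H0/L0)
H0/L0 = 0.61/292.0 = 0.002089
sqrt(0.002089) = 0.045706
xi = 0.257 / 0.045706 = 5.622891
R = 1.6 * xi * H0 = 1.6 * 5.622891 * 0.61
R = 5.4879 m

5.4879


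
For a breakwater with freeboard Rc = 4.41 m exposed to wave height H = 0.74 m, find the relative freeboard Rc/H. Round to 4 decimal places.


Relative freeboard = Rc / H
= 4.41 / 0.74
= 5.9595

5.9595


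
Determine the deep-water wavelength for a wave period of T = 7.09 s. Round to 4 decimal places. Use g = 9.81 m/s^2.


L0 = g * T^2 / (2 * pi)
L0 = 9.81 * 7.09^2 / (2 * pi)
L0 = 9.81 * 50.2681 / 6.28319
L0 = 493.1301 / 6.28319
L0 = 78.4841 m

78.4841


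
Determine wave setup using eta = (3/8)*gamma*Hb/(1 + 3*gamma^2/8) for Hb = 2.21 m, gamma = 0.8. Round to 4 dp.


eta = (3/8) * gamma * Hb / (1 + 3*gamma^2/8)
Numerator = (3/8) * 0.8 * 2.21 = 0.663000
Denominator = 1 + 3*0.8^2/8 = 1 + 0.240000 = 1.240000
eta = 0.663000 / 1.240000
eta = 0.5347 m

0.5347


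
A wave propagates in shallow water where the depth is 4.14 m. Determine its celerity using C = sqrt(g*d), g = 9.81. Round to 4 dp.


Using the shallow-water approximation:
C = sqrt(g * d) = sqrt(9.81 * 4.14)
C = sqrt(40.6134)
C = 6.3729 m/s

6.3729


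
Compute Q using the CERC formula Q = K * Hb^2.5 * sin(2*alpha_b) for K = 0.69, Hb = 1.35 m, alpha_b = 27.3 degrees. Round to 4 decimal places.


Q = K * Hb^2.5 * sin(2 * alpha_b)
Hb^2.5 = 1.35^2.5 = 2.117554
sin(2 * 27.3) = sin(54.6) = 0.815128
Q = 0.69 * 2.117554 * 0.815128
Q = 1.1910 m^3/s

1.1910


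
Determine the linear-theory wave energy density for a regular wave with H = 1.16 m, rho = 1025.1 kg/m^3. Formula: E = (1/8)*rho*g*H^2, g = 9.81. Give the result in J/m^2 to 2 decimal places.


E = (1/8) * rho * g * H^2
E = (1/8) * 1025.1 * 9.81 * 1.16^2
E = 0.125 * 1025.1 * 9.81 * 1.3456
E = 1691.46 J/m^2

1691.46


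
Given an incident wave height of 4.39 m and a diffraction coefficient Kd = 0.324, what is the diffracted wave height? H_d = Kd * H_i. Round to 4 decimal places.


H_d = Kd * H_i
H_d = 0.324 * 4.39
H_d = 1.4224 m

1.4224


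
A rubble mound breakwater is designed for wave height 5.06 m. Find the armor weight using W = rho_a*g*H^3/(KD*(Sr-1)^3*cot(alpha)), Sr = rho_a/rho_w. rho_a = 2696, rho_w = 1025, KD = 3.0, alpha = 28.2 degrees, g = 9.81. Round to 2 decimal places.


Sr = rho_a / rho_w = 2696 / 1025 = 2.630244
(Sr - 1) = 1.630244
(Sr - 1)^3 = 4.332691
cot(28.2) = 1 / tan(28.2) = 1 / 0.536195 = 1.864992
Numerator = 2696 * 9.81 * 5.06^3 = 3426418.8118
Denominator = 3.0 * 4.332691 * 1.864992 = 24.241306
W = 3426418.8118 / 24.241306
W = 141346.30 N

141346.30


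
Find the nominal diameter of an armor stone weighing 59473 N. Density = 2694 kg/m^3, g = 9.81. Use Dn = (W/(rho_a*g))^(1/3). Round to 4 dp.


V = W / (rho_a * g)
V = 59473 / (2694 * 9.81)
V = 59473 / 26428.14
V = 2.250366 m^3
Dn = V^(1/3) = 2.250366^(1/3)
Dn = 1.3104 m

1.3104


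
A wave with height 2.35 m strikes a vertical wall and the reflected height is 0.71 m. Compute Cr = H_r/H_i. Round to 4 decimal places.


Cr = H_r / H_i
Cr = 0.71 / 2.35
Cr = 0.3021

0.3021


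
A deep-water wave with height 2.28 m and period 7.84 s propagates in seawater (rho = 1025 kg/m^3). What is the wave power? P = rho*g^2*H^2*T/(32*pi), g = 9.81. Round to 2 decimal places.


P = rho * g^2 * H^2 * T / (32 * pi)
P = 1025 * 9.81^2 * 2.28^2 * 7.84 / (32 * pi)
P = 1025 * 96.2361 * 5.1984 * 7.84 / 100.53096
P = 39989.67 W/m

39989.67


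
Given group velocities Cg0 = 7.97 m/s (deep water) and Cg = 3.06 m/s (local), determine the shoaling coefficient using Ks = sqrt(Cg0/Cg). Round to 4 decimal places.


Ks = sqrt(Cg0 / Cg)
Ks = sqrt(7.97 / 3.06)
Ks = sqrt(2.6046)
Ks = 1.6139

1.6139


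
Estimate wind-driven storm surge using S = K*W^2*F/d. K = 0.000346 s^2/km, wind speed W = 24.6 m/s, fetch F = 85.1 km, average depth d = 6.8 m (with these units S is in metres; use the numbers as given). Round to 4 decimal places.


S = K * W^2 * F / d
W^2 = 24.6^2 = 605.16
S = 0.000346 * 605.16 * 85.1 / 6.8
Numerator = 0.000346 * 605.16 * 85.1 = 17.818694
S = 17.818694 / 6.8 = 2.6204 m

2.6204


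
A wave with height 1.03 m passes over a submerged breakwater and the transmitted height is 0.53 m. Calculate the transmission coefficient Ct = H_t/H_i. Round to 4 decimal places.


Ct = H_t / H_i
Ct = 0.53 / 1.03
Ct = 0.5146

0.5146


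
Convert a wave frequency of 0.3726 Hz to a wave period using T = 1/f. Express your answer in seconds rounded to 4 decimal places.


T = 1 / f
T = 1 / 0.3726
T = 2.6838 s

2.6838


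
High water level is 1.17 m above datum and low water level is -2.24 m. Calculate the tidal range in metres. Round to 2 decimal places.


Tidal range = High water - Low water
Tidal range = 1.17 - (-2.24)
Tidal range = 3.41 m

3.41


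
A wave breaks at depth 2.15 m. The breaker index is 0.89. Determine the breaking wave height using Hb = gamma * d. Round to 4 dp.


Hb = gamma * d
Hb = 0.89 * 2.15
Hb = 1.9135 m

1.9135


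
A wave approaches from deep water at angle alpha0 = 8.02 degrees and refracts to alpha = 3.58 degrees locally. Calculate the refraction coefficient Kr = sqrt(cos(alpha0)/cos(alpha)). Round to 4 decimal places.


Kr = sqrt(cos(alpha0) / cos(alpha))
cos(8.02) = 0.990219
cos(3.58) = 0.998049
Kr = sqrt(0.990219 / 0.998049)
Kr = sqrt(0.992156)
Kr = 0.9961

0.9961


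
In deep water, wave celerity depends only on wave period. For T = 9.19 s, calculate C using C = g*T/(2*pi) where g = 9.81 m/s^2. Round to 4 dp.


We use the deep-water celerity formula:
C = g * T / (2 * pi)
C = 9.81 * 9.19 / (2 * 3.14159...)
C = 90.153900 / 6.283185
C = 14.3484 m/s

14.3484


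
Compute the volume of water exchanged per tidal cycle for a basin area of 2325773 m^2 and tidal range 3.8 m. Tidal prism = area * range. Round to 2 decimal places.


Tidal prism = Area * Tidal range
P = 2325773 * 3.8
P = 8837937.40 m^3

8837937.40


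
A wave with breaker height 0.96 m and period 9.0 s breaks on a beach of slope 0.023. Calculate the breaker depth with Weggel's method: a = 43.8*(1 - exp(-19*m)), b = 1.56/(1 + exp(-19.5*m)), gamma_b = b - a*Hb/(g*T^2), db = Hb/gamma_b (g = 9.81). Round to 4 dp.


a = 43.8 * (1 - exp(-19 * m))
exp(-19 * 0.023) = exp(-0.4370) = 0.645971
a = 43.8 * (1 - 0.645971) = 15.506451
b = 1.56 / (1 + exp(-19.5 * m))
exp(-19.5 * 0.023) = exp(-0.4485) = 0.638585
b = 1.56 / (1 + 0.638585) = 0.952041
Hb / (g * T^2) = 0.96 / (9.81 * 9.0^2) = 0.96 / 794.6100 = 0.00120814
gamma_b = b - a * Hb/(g*T^2) = 0.952041 - 15.506451 * 0.00120814 = 0.933307
db = Hb / gamma_b = 0.96 / 0.933307
db = 1.0286 m

1.0286


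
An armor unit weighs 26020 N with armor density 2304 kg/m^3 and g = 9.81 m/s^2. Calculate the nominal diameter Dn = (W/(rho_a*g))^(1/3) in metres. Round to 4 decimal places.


V = W / (rho_a * g)
V = 26020 / (2304 * 9.81)
V = 26020 / 22602.24
V = 1.151213 m^3
Dn = V^(1/3) = 1.151213^(1/3)
Dn = 1.0481 m

1.0481


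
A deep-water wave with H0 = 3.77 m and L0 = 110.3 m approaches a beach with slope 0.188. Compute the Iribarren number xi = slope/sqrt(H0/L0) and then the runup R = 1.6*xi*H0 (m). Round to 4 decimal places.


xi = slope / sqrt(H0/L0)
H0/L0 = 3.77/110.3 = 0.034180
sqrt(0.034180) = 0.184877
xi = 0.188 / 0.184877 = 1.016892
R = 1.6 * xi * H0 = 1.6 * 1.016892 * 3.77
R = 6.1339 m

6.1339


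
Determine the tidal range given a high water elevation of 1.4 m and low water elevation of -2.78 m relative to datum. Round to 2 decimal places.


Tidal range = High water - Low water
Tidal range = 1.4 - (-2.78)
Tidal range = 4.18 m

4.18


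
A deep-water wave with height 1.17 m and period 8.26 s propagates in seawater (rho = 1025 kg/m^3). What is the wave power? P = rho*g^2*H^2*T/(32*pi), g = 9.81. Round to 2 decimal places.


P = rho * g^2 * H^2 * T / (32 * pi)
P = 1025 * 9.81^2 * 1.17^2 * 8.26 / (32 * pi)
P = 1025 * 96.2361 * 1.3689 * 8.26 / 100.53096
P = 11094.65 W/m

11094.65


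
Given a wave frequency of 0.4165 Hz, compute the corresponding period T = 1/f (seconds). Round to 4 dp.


T = 1 / f
T = 1 / 0.4165
T = 2.4010 s

2.4010


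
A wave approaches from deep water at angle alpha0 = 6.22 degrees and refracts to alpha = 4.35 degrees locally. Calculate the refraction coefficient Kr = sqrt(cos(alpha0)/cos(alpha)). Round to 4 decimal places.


Kr = sqrt(cos(alpha0) / cos(alpha))
cos(6.22) = 0.994113
cos(4.35) = 0.997119
Kr = sqrt(0.994113 / 0.997119)
Kr = sqrt(0.996985)
Kr = 0.9985

0.9985


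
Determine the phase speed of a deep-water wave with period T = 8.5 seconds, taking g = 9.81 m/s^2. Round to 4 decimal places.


We use the deep-water celerity formula:
C = g * T / (2 * pi)
C = 9.81 * 8.5 / (2 * 3.14159...)
C = 83.385000 / 6.283185
C = 13.2711 m/s

13.2711


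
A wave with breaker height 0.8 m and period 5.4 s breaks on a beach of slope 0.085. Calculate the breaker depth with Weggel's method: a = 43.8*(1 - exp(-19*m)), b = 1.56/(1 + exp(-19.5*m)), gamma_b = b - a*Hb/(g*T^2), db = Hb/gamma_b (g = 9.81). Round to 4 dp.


a = 43.8 * (1 - exp(-19 * m))
exp(-19 * 0.085) = exp(-1.6150) = 0.198891
a = 43.8 * (1 - 0.198891) = 35.088589
b = 1.56 / (1 + exp(-19.5 * m))
exp(-19.5 * 0.085) = exp(-1.6575) = 0.190615
b = 1.56 / (1 + 0.190615) = 1.310247
Hb / (g * T^2) = 0.8 / (9.81 * 5.4^2) = 0.8 / 286.0596 = 0.00279662
gamma_b = b - a * Hb/(g*T^2) = 1.310247 - 35.088589 * 0.00279662 = 1.212118
db = Hb / gamma_b = 0.8 / 1.212118
db = 0.6600 m

0.6600


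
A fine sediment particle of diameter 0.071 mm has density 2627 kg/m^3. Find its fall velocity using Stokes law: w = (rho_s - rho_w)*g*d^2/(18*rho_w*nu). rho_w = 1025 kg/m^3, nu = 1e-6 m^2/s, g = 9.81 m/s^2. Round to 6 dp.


w = (rho_s - rho_w) * g * d^2 / (18 * rho_w * nu)
d = 0.071 mm = 0.000071 m
rho_s - rho_w = 2627 - 1025 = 1602
Numerator = 1602 * 9.81 * (0.000071)^2 = 0.000079222440
Denominator = 18 * 1025 * 1e-6 = 0.018450
w = 0.004294 m/s

0.004294


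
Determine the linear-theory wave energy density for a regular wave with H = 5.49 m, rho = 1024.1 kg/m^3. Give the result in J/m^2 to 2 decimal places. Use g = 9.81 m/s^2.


E = (1/8) * rho * g * H^2
E = (1/8) * 1024.1 * 9.81 * 5.49^2
E = 0.125 * 1024.1 * 9.81 * 30.1401
E = 37850.02 J/m^2

37850.02


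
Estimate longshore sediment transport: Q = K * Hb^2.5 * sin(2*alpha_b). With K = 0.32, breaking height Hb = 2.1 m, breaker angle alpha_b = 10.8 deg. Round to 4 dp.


Q = K * Hb^2.5 * sin(2 * alpha_b)
Hb^2.5 = 2.1^2.5 = 6.390697
sin(2 * 10.8) = sin(21.6) = 0.368125
Q = 0.32 * 6.390697 * 0.368125
Q = 0.7528 m^3/s

0.7528


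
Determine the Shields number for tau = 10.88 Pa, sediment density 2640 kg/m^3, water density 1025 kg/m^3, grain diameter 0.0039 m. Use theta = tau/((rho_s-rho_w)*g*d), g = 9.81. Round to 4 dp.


theta = tau / ((rho_s - rho_w) * g * d)
rho_s - rho_w = 2640 - 1025 = 1615
Denominator = 1615 * 9.81 * 0.0039 = 61.788285
theta = 10.88 / 61.788285
theta = 0.1761

0.1761


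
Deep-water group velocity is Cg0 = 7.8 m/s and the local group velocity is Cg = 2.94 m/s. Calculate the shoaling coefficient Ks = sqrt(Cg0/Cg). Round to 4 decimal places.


Ks = sqrt(Cg0 / Cg)
Ks = sqrt(7.8 / 2.94)
Ks = sqrt(2.6531)
Ks = 1.6288

1.6288


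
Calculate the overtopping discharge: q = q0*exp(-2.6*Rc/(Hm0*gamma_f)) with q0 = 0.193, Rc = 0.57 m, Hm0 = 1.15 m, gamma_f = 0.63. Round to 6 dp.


q = q0 * exp(-2.6 * Rc / (Hm0 * gamma_f))
Exponent = -2.6 * 0.57 / (1.15 * 0.63)
= -2.6 * 0.57 / 0.7245
= -2.045549
exp(-2.045549) = 0.129309
q = 0.193 * 0.129309
q = 0.024957 m^3/s/m

0.024957


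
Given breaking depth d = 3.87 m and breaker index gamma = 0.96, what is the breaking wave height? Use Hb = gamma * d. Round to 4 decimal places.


Hb = gamma * d
Hb = 0.96 * 3.87
Hb = 3.7152 m

3.7152


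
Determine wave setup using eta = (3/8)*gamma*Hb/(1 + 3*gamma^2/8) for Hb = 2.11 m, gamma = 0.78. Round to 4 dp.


eta = (3/8) * gamma * Hb / (1 + 3*gamma^2/8)
Numerator = (3/8) * 0.78 * 2.11 = 0.617175
Denominator = 1 + 3*0.78^2/8 = 1 + 0.228150 = 1.228150
eta = 0.617175 / 1.228150
eta = 0.5025 m

0.5025


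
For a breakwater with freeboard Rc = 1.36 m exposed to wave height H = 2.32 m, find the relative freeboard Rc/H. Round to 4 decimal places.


Relative freeboard = Rc / H
= 1.36 / 2.32
= 0.5862

0.5862


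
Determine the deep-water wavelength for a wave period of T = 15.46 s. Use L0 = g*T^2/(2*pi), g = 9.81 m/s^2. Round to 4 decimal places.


L0 = g * T^2 / (2 * pi)
L0 = 9.81 * 15.46^2 / (2 * pi)
L0 = 9.81 * 239.0116 / 6.28319
L0 = 2344.7038 / 6.28319
L0 = 373.1712 m

373.1712


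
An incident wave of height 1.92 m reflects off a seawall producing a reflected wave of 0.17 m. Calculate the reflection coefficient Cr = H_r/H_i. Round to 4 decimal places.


Cr = H_r / H_i
Cr = 0.17 / 1.92
Cr = 0.0885

0.0885


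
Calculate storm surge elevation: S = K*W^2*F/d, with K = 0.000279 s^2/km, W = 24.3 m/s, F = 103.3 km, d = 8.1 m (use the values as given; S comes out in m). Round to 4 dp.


S = K * W^2 * F / d
W^2 = 24.3^2 = 590.49
S = 0.000279 * 590.49 * 103.3 / 8.1
Numerator = 0.000279 * 590.49 * 103.3 = 17.018335
S = 17.018335 / 8.1 = 2.1010 m

2.1010


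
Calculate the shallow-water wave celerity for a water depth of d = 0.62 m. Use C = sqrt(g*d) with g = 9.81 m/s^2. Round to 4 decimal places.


Using the shallow-water approximation:
C = sqrt(g * d) = sqrt(9.81 * 0.62)
C = sqrt(6.0822)
C = 2.4662 m/s

2.4662


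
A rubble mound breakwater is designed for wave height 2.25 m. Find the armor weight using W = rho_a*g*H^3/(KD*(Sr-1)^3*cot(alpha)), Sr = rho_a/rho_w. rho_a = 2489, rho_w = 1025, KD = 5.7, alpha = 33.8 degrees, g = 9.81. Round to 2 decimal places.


Sr = rho_a / rho_w = 2489 / 1025 = 2.428293
(Sr - 1) = 1.428293
(Sr - 1)^3 = 2.913746
cot(33.8) = 1 / tan(33.8) = 1 / 0.669442 = 1.493782
Numerator = 2489 * 9.81 * 2.25^3 = 278125.9158
Denominator = 5.7 * 2.913746 * 1.493782 = 24.809257
W = 278125.9158 / 24.809257
W = 11210.57 N

11210.57


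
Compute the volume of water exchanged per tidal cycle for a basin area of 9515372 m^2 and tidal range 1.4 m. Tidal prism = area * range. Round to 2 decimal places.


Tidal prism = Area * Tidal range
P = 9515372 * 1.4
P = 13321520.80 m^3

13321520.80


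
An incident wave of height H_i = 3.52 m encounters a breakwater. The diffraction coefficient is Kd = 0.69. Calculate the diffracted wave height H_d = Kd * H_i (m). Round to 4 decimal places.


H_d = Kd * H_i
H_d = 0.69 * 3.52
H_d = 2.4288 m

2.4288


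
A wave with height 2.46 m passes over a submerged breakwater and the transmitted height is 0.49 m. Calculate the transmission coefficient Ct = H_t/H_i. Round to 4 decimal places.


Ct = H_t / H_i
Ct = 0.49 / 2.46
Ct = 0.1992

0.1992


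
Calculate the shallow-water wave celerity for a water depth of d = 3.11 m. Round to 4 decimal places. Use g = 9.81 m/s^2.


Using the shallow-water approximation:
C = sqrt(g * d) = sqrt(9.81 * 3.11)
C = sqrt(30.5091)
C = 5.5235 m/s

5.5235


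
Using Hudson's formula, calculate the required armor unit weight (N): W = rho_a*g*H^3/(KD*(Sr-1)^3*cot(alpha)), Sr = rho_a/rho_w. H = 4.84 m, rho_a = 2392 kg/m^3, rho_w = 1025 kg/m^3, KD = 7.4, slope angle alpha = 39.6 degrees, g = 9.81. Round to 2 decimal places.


Sr = rho_a / rho_w = 2392 / 1025 = 2.333659
(Sr - 1) = 1.333659
(Sr - 1)^3 = 2.372105
cot(39.6) = 1 / tan(39.6) = 1 / 0.827272 = 1.208792
Numerator = 2392 * 9.81 * 4.84^3 = 2660518.4049
Denominator = 7.4 * 2.372105 * 1.208792 = 21.218631
W = 2660518.4049 / 21.218631
W = 125385.96 N

125385.96


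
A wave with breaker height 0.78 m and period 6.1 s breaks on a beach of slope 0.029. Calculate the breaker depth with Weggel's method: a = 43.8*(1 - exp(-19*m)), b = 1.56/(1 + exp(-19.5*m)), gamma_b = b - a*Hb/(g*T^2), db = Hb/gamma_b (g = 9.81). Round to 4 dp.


a = 43.8 * (1 - exp(-19 * m))
exp(-19 * 0.029) = exp(-0.5510) = 0.576373
a = 43.8 * (1 - 0.576373) = 18.554856
b = 1.56 / (1 + exp(-19.5 * m))
exp(-19.5 * 0.029) = exp(-0.5655) = 0.568076
b = 1.56 / (1 + 0.568076) = 0.994850
Hb / (g * T^2) = 0.78 / (9.81 * 6.1^2) = 0.78 / 365.0301 = 0.00213681
gamma_b = b - a * Hb/(g*T^2) = 0.994850 - 18.554856 * 0.00213681 = 0.955202
db = Hb / gamma_b = 0.78 / 0.955202
db = 0.8166 m

0.8166


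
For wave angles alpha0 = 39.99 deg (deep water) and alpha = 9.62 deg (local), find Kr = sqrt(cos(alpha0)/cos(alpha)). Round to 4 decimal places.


Kr = sqrt(cos(alpha0) / cos(alpha))
cos(39.99) = 0.766157
cos(9.62) = 0.985938
Kr = sqrt(0.766157 / 0.985938)
Kr = sqrt(0.777084)
Kr = 0.8815

0.8815


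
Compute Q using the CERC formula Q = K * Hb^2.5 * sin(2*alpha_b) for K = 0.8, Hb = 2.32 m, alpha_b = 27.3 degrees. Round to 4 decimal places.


Q = K * Hb^2.5 * sin(2 * alpha_b)
Hb^2.5 = 2.32^2.5 = 8.198227
sin(2 * 27.3) = sin(54.6) = 0.815128
Q = 0.8 * 8.198227 * 0.815128
Q = 5.3461 m^3/s

5.3461


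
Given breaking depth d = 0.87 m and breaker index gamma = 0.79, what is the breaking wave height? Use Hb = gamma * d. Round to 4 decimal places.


Hb = gamma * d
Hb = 0.79 * 0.87
Hb = 0.6873 m

0.6873


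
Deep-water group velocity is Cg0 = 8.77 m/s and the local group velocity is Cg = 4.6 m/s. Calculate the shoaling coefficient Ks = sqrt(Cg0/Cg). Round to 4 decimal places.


Ks = sqrt(Cg0 / Cg)
Ks = sqrt(8.77 / 4.6)
Ks = sqrt(1.9065)
Ks = 1.3808

1.3808


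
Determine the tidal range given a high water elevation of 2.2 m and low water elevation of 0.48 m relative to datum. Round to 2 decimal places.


Tidal range = High water - Low water
Tidal range = 2.2 - (0.48)
Tidal range = 1.72 m

1.72


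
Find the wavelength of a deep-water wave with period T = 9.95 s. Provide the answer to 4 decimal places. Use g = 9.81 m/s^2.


L0 = g * T^2 / (2 * pi)
L0 = 9.81 * 9.95^2 / (2 * pi)
L0 = 9.81 * 99.0025 / 6.28319
L0 = 971.2145 / 6.28319
L0 = 154.5736 m

154.5736


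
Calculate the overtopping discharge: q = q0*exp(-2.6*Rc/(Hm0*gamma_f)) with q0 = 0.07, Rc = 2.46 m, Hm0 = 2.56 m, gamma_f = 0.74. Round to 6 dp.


q = q0 * exp(-2.6 * Rc / (Hm0 * gamma_f))
Exponent = -2.6 * 2.46 / (2.56 * 0.74)
= -2.6 * 2.46 / 1.8944
= -3.376267
exp(-3.376267) = 0.034175
q = 0.07 * 0.034175
q = 0.002392 m^3/s/m

0.002392


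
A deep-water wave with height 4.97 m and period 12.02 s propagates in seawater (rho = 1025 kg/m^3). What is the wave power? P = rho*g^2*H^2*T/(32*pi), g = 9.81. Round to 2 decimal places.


P = rho * g^2 * H^2 * T / (32 * pi)
P = 1025 * 9.81^2 * 4.97^2 * 12.02 / (32 * pi)
P = 1025 * 96.2361 * 24.7009 * 12.02 / 100.53096
P = 291326.02 W/m

291326.02


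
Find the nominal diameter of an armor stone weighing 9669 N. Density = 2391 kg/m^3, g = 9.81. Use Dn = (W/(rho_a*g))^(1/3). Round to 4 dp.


V = W / (rho_a * g)
V = 9669 / (2391 * 9.81)
V = 9669 / 23455.71
V = 0.412224 m^3
Dn = V^(1/3) = 0.412224^(1/3)
Dn = 0.7442 m

0.7442


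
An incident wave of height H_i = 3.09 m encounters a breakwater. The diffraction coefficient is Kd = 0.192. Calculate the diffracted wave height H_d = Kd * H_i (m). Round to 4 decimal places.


H_d = Kd * H_i
H_d = 0.192 * 3.09
H_d = 0.5933 m

0.5933


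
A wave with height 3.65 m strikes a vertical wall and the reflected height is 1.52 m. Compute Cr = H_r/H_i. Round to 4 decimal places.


Cr = H_r / H_i
Cr = 1.52 / 3.65
Cr = 0.4164

0.4164


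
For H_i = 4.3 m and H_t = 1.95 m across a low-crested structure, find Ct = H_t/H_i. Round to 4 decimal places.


Ct = H_t / H_i
Ct = 1.95 / 4.3
Ct = 0.4535

0.4535


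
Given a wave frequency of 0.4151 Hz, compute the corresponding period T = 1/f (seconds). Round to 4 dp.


T = 1 / f
T = 1 / 0.4151
T = 2.4091 s

2.4091


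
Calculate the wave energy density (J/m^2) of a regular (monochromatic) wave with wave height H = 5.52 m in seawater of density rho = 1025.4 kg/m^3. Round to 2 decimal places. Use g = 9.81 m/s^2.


E = (1/8) * rho * g * H^2
E = (1/8) * 1025.4 * 9.81 * 5.52^2
E = 0.125 * 1025.4 * 9.81 * 30.4704
E = 38313.38 J/m^2

38313.38


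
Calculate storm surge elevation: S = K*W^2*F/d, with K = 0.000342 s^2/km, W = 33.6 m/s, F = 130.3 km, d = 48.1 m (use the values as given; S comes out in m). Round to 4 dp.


S = K * W^2 * F / d
W^2 = 33.6^2 = 1128.96
S = 0.000342 * 1128.96 * 130.3 / 48.1
Numerator = 0.000342 * 1128.96 * 130.3 = 50.309393
S = 50.309393 / 48.1 = 1.0459 m

1.0459


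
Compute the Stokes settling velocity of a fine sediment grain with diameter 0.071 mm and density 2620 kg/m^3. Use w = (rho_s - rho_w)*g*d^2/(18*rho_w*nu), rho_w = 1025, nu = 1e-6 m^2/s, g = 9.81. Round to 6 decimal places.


w = (rho_s - rho_w) * g * d^2 / (18 * rho_w * nu)
d = 0.071 mm = 0.000071 m
rho_s - rho_w = 2620 - 1025 = 1595
Numerator = 1595 * 9.81 * (0.000071)^2 = 0.000078876275
Denominator = 18 * 1025 * 1e-6 = 0.018450
w = 0.004275 m/s

0.004275


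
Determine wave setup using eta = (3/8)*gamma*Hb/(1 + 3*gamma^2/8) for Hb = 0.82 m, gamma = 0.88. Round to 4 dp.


eta = (3/8) * gamma * Hb / (1 + 3*gamma^2/8)
Numerator = (3/8) * 0.88 * 0.82 = 0.270600
Denominator = 1 + 3*0.88^2/8 = 1 + 0.290400 = 1.290400
eta = 0.270600 / 1.290400
eta = 0.2097 m

0.2097


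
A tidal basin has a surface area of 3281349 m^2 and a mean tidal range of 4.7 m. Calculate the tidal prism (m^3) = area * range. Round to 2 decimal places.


Tidal prism = Area * Tidal range
P = 3281349 * 4.7
P = 15422340.30 m^3

15422340.30


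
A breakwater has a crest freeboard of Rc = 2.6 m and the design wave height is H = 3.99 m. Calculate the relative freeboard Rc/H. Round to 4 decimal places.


Relative freeboard = Rc / H
= 2.6 / 3.99
= 0.6516

0.6516


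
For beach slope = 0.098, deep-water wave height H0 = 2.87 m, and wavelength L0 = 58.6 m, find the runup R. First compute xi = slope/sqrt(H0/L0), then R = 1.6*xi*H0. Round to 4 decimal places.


xi = slope / sqrt(H0/L0)
H0/L0 = 2.87/58.6 = 0.048976
sqrt(0.048976) = 0.221305
xi = 0.098 / 0.221305 = 0.442827
R = 1.6 * xi * H0 = 1.6 * 0.442827 * 2.87
R = 2.0335 m

2.0335


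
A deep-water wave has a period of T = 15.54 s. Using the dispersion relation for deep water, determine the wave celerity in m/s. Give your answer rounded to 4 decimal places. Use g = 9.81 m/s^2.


We use the deep-water celerity formula:
C = g * T / (2 * pi)
C = 9.81 * 15.54 / (2 * 3.14159...)
C = 152.447400 / 6.283185
C = 24.2628 m/s

24.2628


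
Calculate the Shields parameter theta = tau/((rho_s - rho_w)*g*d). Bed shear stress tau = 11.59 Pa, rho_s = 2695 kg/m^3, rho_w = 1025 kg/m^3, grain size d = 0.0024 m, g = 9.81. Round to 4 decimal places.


theta = tau / ((rho_s - rho_w) * g * d)
rho_s - rho_w = 2695 - 1025 = 1670
Denominator = 1670 * 9.81 * 0.0024 = 39.318480
theta = 11.59 / 39.318480
theta = 0.2948

0.2948


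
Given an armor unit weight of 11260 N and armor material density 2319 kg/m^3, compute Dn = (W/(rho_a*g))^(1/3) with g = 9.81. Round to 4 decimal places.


V = W / (rho_a * g)
V = 11260 / (2319 * 9.81)
V = 11260 / 22749.39
V = 0.494958 m^3
Dn = V^(1/3) = 0.494958^(1/3)
Dn = 0.7910 m

0.7910
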